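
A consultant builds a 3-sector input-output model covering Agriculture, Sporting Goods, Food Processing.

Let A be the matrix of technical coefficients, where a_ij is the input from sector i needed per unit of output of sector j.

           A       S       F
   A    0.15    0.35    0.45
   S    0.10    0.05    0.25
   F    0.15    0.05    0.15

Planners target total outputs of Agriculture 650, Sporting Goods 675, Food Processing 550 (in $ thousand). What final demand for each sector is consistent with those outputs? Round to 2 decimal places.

d_A = 68.75, d_S = 438.75, d_F = 336.25

I − A =
  [   0.85    -0.35    -0.45]
  [  -0.10     0.95    -0.25]
  [  -0.15    -0.05     0.85]
d = (I − A) x:
  d_A = (+0.85)·650 + (-0.35)·675 + (-0.45)·550 = 68.75
  d_S = (-0.10)·650 + (+0.95)·675 + (-0.25)·550 = 438.75
  d_F = (-0.15)·650 + (-0.05)·675 + (+0.85)·550 = 336.25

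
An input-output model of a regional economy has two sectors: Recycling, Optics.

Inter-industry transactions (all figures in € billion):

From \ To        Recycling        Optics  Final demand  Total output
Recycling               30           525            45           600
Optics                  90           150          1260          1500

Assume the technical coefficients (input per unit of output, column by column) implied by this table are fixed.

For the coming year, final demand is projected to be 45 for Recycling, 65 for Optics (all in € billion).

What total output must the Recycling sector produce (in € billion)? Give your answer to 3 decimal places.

x_1 = 78.816

Technical coefficients a_ij = z_ij / X_j:
  a_11 = 30/600 = 0.05, a_21 = 90/600 = 0.15
  a_12 = 525/1500 = 0.35, a_22 = 150/1500 = 0.10
I − A =
  [   0.95    -0.35]
  [  -0.15     0.90]
det(I−A) = (0.95)(0.90) − (-0.35)(-0.15) = 0.8025
adj(I−A) = [[0.90, 0.35], [0.15, 0.95]]
(I − A)⁻¹ = adj(I−A) / det(I−A) ≈
  [   1.1215     0.4361]
  [   0.1869     1.1838]
x = (I − A)⁻¹ d = adj(I−A)·d / det(I−A), with det(I−A) = 0.8025:
  x_1 = (0.90·45 + 0.35·65) / 0.8025 = 63.25 / 0.8025 ≈ 78.816
  x_2 = (0.15·45 + 0.95·65) / 0.8025 = 68.50 / 0.8025 ≈ 85.358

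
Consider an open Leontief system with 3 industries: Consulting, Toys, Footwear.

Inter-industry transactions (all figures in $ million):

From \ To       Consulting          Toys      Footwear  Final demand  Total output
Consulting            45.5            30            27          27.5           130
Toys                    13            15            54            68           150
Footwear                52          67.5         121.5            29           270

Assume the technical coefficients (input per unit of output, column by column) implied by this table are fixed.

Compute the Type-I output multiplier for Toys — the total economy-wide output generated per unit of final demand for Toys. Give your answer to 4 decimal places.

Technical coefficients a_ij = z_ij / X_j:
  a_11 = 45.5/130 = 0.35, a_21 = 13/130 = 0.10, a_31 = 52/130 = 0.40
  a_12 = 30/150 = 0.20, a_22 = 15/150 = 0.10, a_32 = 67.5/150 = 0.45
  a_13 = 27/270 = 0.10, a_23 = 54/270 = 0.20, a_33 = 121.5/270 = 0.45
I − A =
  [   0.65    -0.20    -0.10]
  [  -0.10     0.90    -0.20]
  [  -0.40    -0.45     0.55]
Cofactors of I−A, C_ij = (−1)^(i+j)·(minor ij) (rows/columns in the sector order above):
  C_11 = (0.90)(0.55) − (-0.20)(-0.45) = 0.4050
  C_12 = −[(-0.10)(0.55) − (-0.20)(-0.40)] = 0.1350
  C_13 = (-0.10)(-0.45) − (0.90)(-0.40) = 0.4050
  C_21 = −[(-0.20)(0.55) − (-0.10)(-0.45)] = 0.1550
  C_22 = (0.65)(0.55) − (-0.10)(-0.40) = 0.3175
  C_23 = −[(0.65)(-0.45) − (-0.20)(-0.40)] = 0.3725
  C_31 = (-0.20)(-0.20) − (-0.10)(0.90) = 0.1300
  C_32 = −[(0.65)(-0.20) − (-0.10)(-0.10)] = 0.1400
  C_33 = (0.65)(0.90) − (-0.20)(-0.10) = 0.5650
det(I−A) = Σ_j (I−A)_1j·C_1j = (0.65)(0.4050) + (-0.20)(0.1350) + (-0.10)(0.4050) = 0.19575
adj(I−A) = Cᵀ =
  [ 0.4050   0.1550   0.1300]
  [ 0.1350   0.3175   0.1400]
  [ 0.4050   0.3725   0.5650]
(I − A)⁻¹ = adj(I−A) / det(I−A) ≈
  [   2.06897     0.79183     0.66411]
  [   0.68966     1.62197     0.71520]
  [   2.06897     1.90294     2.88633]
The output multiplier for sector j is the column-j sum of the Leontief inverse (I − A)⁻¹ = adj(I−A) / det(I−A).
Column 2 of adj(I−A): (0.1550, 0.3175, 0.3725); det(I−A) = 0.19575.
m_2 = (0.1550 + 0.3175 + 0.3725) / 0.19575 = 0.845 / 0.19575 ≈ 4.3167.

m_2 = 4.3167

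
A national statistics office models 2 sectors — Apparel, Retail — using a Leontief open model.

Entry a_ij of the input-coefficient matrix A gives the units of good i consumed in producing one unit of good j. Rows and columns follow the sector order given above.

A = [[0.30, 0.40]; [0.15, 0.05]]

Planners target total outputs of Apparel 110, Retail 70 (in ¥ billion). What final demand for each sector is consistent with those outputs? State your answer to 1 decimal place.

I − A =
  [   0.70    -0.40]
  [  -0.15     0.95]
d = (I − A) x:
  d_A = (+0.70)·110 + (-0.40)·70 = 49.0
  d_R = (-0.15)·110 + (+0.95)·70 = 50.0

d_A = 49.0, d_R = 50.0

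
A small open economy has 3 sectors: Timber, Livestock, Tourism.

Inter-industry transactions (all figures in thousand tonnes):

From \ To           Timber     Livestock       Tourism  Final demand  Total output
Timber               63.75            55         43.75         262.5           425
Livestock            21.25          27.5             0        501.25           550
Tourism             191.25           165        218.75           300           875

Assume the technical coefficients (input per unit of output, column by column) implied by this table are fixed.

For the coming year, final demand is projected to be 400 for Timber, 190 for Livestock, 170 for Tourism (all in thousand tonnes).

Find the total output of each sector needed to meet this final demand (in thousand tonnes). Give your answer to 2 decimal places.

x_1 = 535.02, x_2 = 228.16, x_3 = 638.94

Technical coefficients a_ij = z_ij / X_j:
  a_11 = 63.75/425 = 0.15, a_21 = 21.25/425 = 0.05, a_31 = 191.25/425 = 0.45
  a_12 = 55/550 = 0.10, a_22 = 27.5/550 = 0.05, a_32 = 165/550 = 0.30
  a_13 = 43.75/875 = 0.05, a_23 = 0/875 = 0.00, a_33 = 218.75/875 = 0.25
I − A =
  [   0.85    -0.10    -0.05]
  [  -0.05     0.95     0.00]
  [  -0.45    -0.30     0.75]
Cofactors of I−A, C_ij = (−1)^(i+j)·(minor ij) (rows/columns in the sector order above):
  C_11 = (0.95)(0.75) − (0.00)(-0.30) = 0.7125
  C_12 = −[(-0.05)(0.75) − (0.00)(-0.45)] = 0.0375
  C_13 = (-0.05)(-0.30) − (0.95)(-0.45) = 0.4425
  C_21 = −[(-0.10)(0.75) − (-0.05)(-0.30)] = 0.0900
  C_22 = (0.85)(0.75) − (-0.05)(-0.45) = 0.6150
  C_23 = −[(0.85)(-0.30) − (-0.10)(-0.45)] = 0.3000
  C_31 = (-0.10)(0.00) − (-0.05)(0.95) = 0.0475
  C_32 = −[(0.85)(0.00) − (-0.05)(-0.05)] = 0.0025
  C_33 = (0.85)(0.95) − (-0.10)(-0.05) = 0.8025
det(I−A) = Σ_j (I−A)_1j·C_1j = (0.85)(0.7125) + (-0.10)(0.0375) + (-0.05)(0.4425) = 0.57975
adj(I−A) = Cᵀ =
  [ 0.7125   0.0900   0.0475]
  [ 0.0375   0.6150   0.0025]
  [ 0.4425   0.3000   0.8025]
(I − A)⁻¹ = adj(I−A) / det(I−A) ≈
  [   1.2290     0.1552     0.0819]
  [   0.0647     1.0608     0.0043]
  [   0.7633     0.5175     1.3842]
x = (I − A)⁻¹ d = adj(I−A)·d / det(I−A), with det(I−A) = 0.57975:
  x_1 = (0.7125·400 + 0.0900·190 + 0.0475·170) / 0.57975 = 310.175 / 0.57975 ≈ 535.02
  x_2 = (0.0375·400 + 0.6150·190 + 0.0025·170) / 0.57975 = 132.275 / 0.57975 ≈ 228.16
  x_3 = (0.4425·400 + 0.3000·190 + 0.8025·170) / 0.57975 = 370.425 / 0.57975 ≈ 638.94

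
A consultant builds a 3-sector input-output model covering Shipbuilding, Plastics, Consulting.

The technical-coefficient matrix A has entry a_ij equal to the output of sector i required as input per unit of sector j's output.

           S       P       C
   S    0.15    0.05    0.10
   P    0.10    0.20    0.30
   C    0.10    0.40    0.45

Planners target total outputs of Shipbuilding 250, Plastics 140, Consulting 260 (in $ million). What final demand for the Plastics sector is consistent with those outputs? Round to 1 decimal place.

I − A =
  [   0.85    -0.05    -0.10]
  [  -0.10     0.80    -0.30]
  [  -0.10    -0.40     0.55]
d = (I − A) x:
  d_S = (+0.85)·250 + (-0.05)·140 + (-0.10)·260 = 179.5
  d_P = (-0.10)·250 + (+0.80)·140 + (-0.30)·260 = 9.0
  d_C = (-0.10)·250 + (-0.40)·140 + (+0.55)·260 = 62.0

d_P = 9.0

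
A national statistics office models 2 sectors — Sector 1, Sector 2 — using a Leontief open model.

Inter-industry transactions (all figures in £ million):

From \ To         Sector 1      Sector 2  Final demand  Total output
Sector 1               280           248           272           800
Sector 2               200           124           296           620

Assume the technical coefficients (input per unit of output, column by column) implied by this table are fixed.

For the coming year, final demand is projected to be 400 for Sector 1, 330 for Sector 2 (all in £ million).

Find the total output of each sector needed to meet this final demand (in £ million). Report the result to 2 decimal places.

x_1 = 1076.19, x_2 = 748.81

Technical coefficients a_ij = z_ij / X_j:
  a_11 = 280/800 = 0.35, a_21 = 200/800 = 0.25
  a_12 = 248/620 = 0.40, a_22 = 124/620 = 0.20
I − A =
  [   0.65    -0.40]
  [  -0.25     0.80]
det(I−A) = (0.65)(0.80) − (-0.40)(-0.25) = 0.4200
adj(I−A) = [[0.80, 0.40], [0.25, 0.65]]
(I − A)⁻¹ = adj(I−A) / det(I−A) ≈
  [   1.9048     0.9524]
  [   0.5952     1.5476]
x = (I − A)⁻¹ d = adj(I−A)·d / det(I−A), with det(I−A) = 0.4200:
  x_1 = (0.80·400 + 0.40·330) / 0.4200 = 452.00 / 0.4200 ≈ 1076.19
  x_2 = (0.25·400 + 0.65·330) / 0.4200 = 314.50 / 0.4200 ≈ 748.81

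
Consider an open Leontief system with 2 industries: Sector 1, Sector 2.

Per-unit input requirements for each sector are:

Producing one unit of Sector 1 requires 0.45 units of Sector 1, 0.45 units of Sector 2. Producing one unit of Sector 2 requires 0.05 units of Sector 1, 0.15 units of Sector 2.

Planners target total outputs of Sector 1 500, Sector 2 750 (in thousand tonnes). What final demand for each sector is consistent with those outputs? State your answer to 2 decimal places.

I − A =
  [   0.55    -0.05]
  [  -0.45     0.85]
d = (I − A) x:
  d_1 = (+0.55)·500 + (-0.05)·750 = 237.50
  d_2 = (-0.45)·500 + (+0.85)·750 = 412.50

d_1 = 237.50, d_2 = 412.50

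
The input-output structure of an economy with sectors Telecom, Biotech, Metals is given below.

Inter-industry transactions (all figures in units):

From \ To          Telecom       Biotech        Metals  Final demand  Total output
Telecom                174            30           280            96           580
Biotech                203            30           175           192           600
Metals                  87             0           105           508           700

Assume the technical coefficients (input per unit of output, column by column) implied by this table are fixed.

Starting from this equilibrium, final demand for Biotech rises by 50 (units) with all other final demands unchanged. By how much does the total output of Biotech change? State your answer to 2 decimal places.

Δx_2 = 54.43

Technical coefficients a_ij = z_ij / X_j:
  a_11 = 174/580 = 0.30, a_21 = 203/580 = 0.35, a_31 = 87/580 = 0.15
  a_12 = 30/600 = 0.05, a_22 = 30/600 = 0.05, a_32 = 0/600 = 0.00
  a_13 = 280/700 = 0.40, a_23 = 175/700 = 0.25, a_33 = 105/700 = 0.15
I − A =
  [   0.70    -0.05    -0.40]
  [  -0.35     0.95    -0.25]
  [  -0.15     0.00     0.85]
Cofactors of I−A, C_ij = (−1)^(i+j)·(minor ij) (rows/columns in the sector order above):
  C_11 = (0.95)(0.85) − (-0.25)(0.00) = 0.8075
  C_12 = −[(-0.35)(0.85) − (-0.25)(-0.15)] = 0.3350
  C_13 = (-0.35)(0.00) − (0.95)(-0.15) = 0.1425
  C_21 = −[(-0.05)(0.85) − (-0.40)(0.00)] = 0.0425
  C_22 = (0.70)(0.85) − (-0.40)(-0.15) = 0.5350
  C_23 = −[(0.70)(0.00) − (-0.05)(-0.15)] = 0.0075
  C_31 = (-0.05)(-0.25) − (-0.40)(0.95) = 0.3925
  C_32 = −[(0.70)(-0.25) − (-0.40)(-0.35)] = 0.3150
  C_33 = (0.70)(0.95) − (-0.05)(-0.35) = 0.6475
det(I−A) = Σ_j (I−A)_1j·C_1j = (0.70)(0.8075) + (-0.05)(0.3350) + (-0.40)(0.1425) = 0.4915
adj(I−A) = Cᵀ =
  [ 0.8075   0.0425   0.3925]
  [ 0.3350   0.5350   0.3150]
  [ 0.1425   0.0075   0.6475]
(I − A)⁻¹ = adj(I−A) / det(I−A) ≈
  [   1.6429     0.0865     0.7986]
  [   0.6816     1.0885     0.6409]
  [   0.2899     0.0153     1.3174]
Δx = (I − A)⁻¹ Δd with Δd having +50 in the Biotech component and 0 elsewhere.
So Δx_2 = L_22 · (+50), where L_22 = adj(I−A)_22 / det(I−A) = 0.5350 / 0.4915.
Δx_2 = 0.5350 × (+50) / 0.4915 = 26.75 / 0.4915 ≈ 54.43.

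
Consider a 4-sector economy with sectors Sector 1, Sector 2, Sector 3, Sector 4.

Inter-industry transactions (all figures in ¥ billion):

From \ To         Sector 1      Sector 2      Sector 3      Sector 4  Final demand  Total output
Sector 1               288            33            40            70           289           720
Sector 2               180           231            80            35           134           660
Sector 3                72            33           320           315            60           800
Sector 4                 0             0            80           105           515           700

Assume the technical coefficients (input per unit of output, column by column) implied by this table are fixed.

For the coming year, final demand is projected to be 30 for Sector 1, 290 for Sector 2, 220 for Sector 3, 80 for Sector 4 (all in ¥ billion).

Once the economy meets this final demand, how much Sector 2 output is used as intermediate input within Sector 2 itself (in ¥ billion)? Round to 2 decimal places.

z_22 = 214.64

Technical coefficients a_ij = z_ij / X_j:
  a_11 = 288/720 = 0.40, a_21 = 180/720 = 0.25, a_31 = 72/720 = 0.10, a_41 = 0/720 = 0.00
  a_12 = 33/660 = 0.05, a_22 = 231/660 = 0.35, a_32 = 33/660 = 0.05, a_42 = 0/660 = 0.00
  a_13 = 40/800 = 0.05, a_23 = 80/800 = 0.10, a_33 = 320/800 = 0.40, a_43 = 80/800 = 0.10
  a_14 = 70/700 = 0.10, a_24 = 35/700 = 0.05, a_34 = 315/700 = 0.45, a_44 = 105/700 = 0.15
I − A =
  [   0.60    -0.05    -0.05    -0.10]
  [  -0.25     0.65    -0.10    -0.05]
  [  -0.10    -0.05     0.60    -0.45]
  [   0.00     0.00    -0.10     0.85]
Compute the cofactors C_ij = (−1)^(i+j)·(3×3 minor ij) of I−A; the adjugate is their transpose:
adj(I−A) = Cᵀ =
  [ 0.297750   0.025875   0.038625   0.057000]
  [ 0.125250   0.273750   0.067125   0.066375]
  [ 0.065875   0.029750   0.320875   0.179375]
  [ 0.007750   0.003500   0.037750   0.219125]
det(I−A) = Σ_j (I−A)_1j·C_1j = (0.60)(0.297750) + (-0.05)(0.125250) + (-0.05)(0.065875) + (-0.10)(0.007750) = 0.16831875
(I − A)⁻¹ = adj(I−A) / det(I−A) ≈
  [   1.7690     0.1537     0.2295     0.3386]
  [   0.7441     1.6264     0.3988     0.3943]
  [   0.3914     0.1767     1.9064     1.0657]
  [   0.0460     0.0208     0.2243     1.3018]
First solve x = (I − A)⁻¹ d = adj(I−A)·d / det(I−A); in particular x_2 = (0.125250·30 + 0.273750·290 + 0.067125·220 + 0.066375·80) / 0.16831875 = 103.2225 / 0.16831875 ≈ 613.2561.
Intermediate flow from 2 to 2: z_22 = a_22 · x_2 = 0.35 × 103.2225 / 0.16831875 = 36.127875 / 0.16831875 ≈ 214.64.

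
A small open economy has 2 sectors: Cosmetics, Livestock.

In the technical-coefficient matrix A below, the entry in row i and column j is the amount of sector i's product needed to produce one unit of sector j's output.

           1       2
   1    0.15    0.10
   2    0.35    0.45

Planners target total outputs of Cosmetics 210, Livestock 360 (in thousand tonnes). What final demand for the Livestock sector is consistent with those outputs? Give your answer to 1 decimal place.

d_2 = 124.5

I − A =
  [   0.85    -0.10]
  [  -0.35     0.55]
d = (I − A) x:
  d_1 = (+0.85)·210 + (-0.10)·360 = 142.5
  d_2 = (-0.35)·210 + (+0.55)·360 = 124.5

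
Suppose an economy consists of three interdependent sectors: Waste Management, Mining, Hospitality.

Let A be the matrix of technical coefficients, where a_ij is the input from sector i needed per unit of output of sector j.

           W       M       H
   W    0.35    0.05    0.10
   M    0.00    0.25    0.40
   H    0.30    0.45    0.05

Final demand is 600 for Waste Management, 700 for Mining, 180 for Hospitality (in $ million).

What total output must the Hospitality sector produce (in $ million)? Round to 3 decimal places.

I − A =
  [   0.65    -0.05    -0.10]
  [   0.00     0.75    -0.40]
  [  -0.30    -0.45     0.95]
Cofactors of I−A, C_ij = (−1)^(i+j)·(minor ij) (rows/columns in the sector order above):
  C_11 = (0.75)(0.95) − (-0.40)(-0.45) = 0.5325
  C_12 = −[(0.00)(0.95) − (-0.40)(-0.30)] = 0.1200
  C_13 = (0.00)(-0.45) − (0.75)(-0.30) = 0.2250
  C_21 = −[(-0.05)(0.95) − (-0.10)(-0.45)] = 0.0925
  C_22 = (0.65)(0.95) − (-0.10)(-0.30) = 0.5875
  C_23 = −[(0.65)(-0.45) − (-0.05)(-0.30)] = 0.3075
  C_31 = (-0.05)(-0.40) − (-0.10)(0.75) = 0.0950
  C_32 = −[(0.65)(-0.40) − (-0.10)(0.00)] = 0.2600
  C_33 = (0.65)(0.75) − (-0.05)(0.00) = 0.4875
det(I−A) = Σ_j (I−A)_1j·C_1j = (0.65)(0.5325) + (-0.05)(0.1200) + (-0.10)(0.2250) = 0.317625
adj(I−A) = Cᵀ =
  [ 0.5325   0.0925   0.0950]
  [ 0.1200   0.5875   0.2600]
  [ 0.2250   0.3075   0.4875]
(I − A)⁻¹ = adj(I−A) / det(I−A) ≈
  [   1.6765     0.2912     0.2991]
  [   0.3778     1.8497     0.8186]
  [   0.7084     0.9681     1.5348]
x = (I − A)⁻¹ d = adj(I−A)·d / det(I−A), with det(I−A) = 0.317625:
  x_W = (0.5325·600 + 0.0925·700 + 0.0950·180) / 0.317625 = 401.35 / 0.317625 ≈ 1263.597
  x_M = (0.1200·600 + 0.5875·700 + 0.2600·180) / 0.317625 = 530.05 / 0.317625 ≈ 1668.792
  x_H = (0.2250·600 + 0.3075·700 + 0.4875·180) / 0.317625 = 438.00 / 0.317625 ≈ 1378.985

x_H = 1378.985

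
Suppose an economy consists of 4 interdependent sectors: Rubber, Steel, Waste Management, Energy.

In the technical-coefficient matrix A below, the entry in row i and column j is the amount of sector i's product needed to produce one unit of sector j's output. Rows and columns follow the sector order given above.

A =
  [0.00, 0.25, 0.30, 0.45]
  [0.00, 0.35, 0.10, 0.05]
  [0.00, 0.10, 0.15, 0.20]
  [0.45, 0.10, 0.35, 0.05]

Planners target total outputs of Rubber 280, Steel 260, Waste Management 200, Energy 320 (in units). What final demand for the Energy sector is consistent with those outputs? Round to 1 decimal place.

d_4 = 82.0

I − A =
  [   1.00    -0.25    -0.30    -0.45]
  [   0.00     0.65    -0.10    -0.05]
  [   0.00    -0.10     0.85    -0.20]
  [  -0.45    -0.10    -0.35     0.95]
d = (I − A) x:
  d_1 = (+1.00)·280 + (-0.25)·260 + (-0.30)·200 + (-0.45)·320 = 11.0
  d_2 = (+0.00)·280 + (+0.65)·260 + (-0.10)·200 + (-0.05)·320 = 133.0
  d_3 = (+0.00)·280 + (-0.10)·260 + (+0.85)·200 + (-0.20)·320 = 80.0
  d_4 = (-0.45)·280 + (-0.10)·260 + (-0.35)·200 + (+0.95)·320 = 82.0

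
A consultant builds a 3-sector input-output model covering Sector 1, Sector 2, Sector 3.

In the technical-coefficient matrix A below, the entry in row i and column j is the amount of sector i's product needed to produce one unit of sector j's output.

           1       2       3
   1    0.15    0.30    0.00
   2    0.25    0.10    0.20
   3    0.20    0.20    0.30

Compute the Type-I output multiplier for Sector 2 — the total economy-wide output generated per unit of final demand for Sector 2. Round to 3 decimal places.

I − A =
  [   0.85    -0.30     0.00]
  [  -0.25     0.90    -0.20]
  [  -0.20    -0.20     0.70]
Cofactors of I−A, C_ij = (−1)^(i+j)·(minor ij) (rows/columns in the sector order above):
  C_11 = (0.90)(0.70) − (-0.20)(-0.20) = 0.5900
  C_12 = −[(-0.25)(0.70) − (-0.20)(-0.20)] = 0.2150
  C_13 = (-0.25)(-0.20) − (0.90)(-0.20) = 0.2300
  C_21 = −[(-0.30)(0.70) − (0.00)(-0.20)] = 0.2100
  C_22 = (0.85)(0.70) − (0.00)(-0.20) = 0.5950
  C_23 = −[(0.85)(-0.20) − (-0.30)(-0.20)] = 0.2300
  C_31 = (-0.30)(-0.20) − (0.00)(0.90) = 0.0600
  C_32 = −[(0.85)(-0.20) − (0.00)(-0.25)] = 0.1700
  C_33 = (0.85)(0.90) − (-0.30)(-0.25) = 0.6900
det(I−A) = Σ_j (I−A)_1j·C_1j = (0.85)(0.5900) + (-0.30)(0.2150) + (0.00)(0.2300) = 0.4370
adj(I−A) = Cᵀ =
  [ 0.5900   0.2100   0.0600]
  [ 0.2150   0.5950   0.1700]
  [ 0.2300   0.2300   0.6900]
(I − A)⁻¹ = adj(I−A) / det(I−A) ≈
  [   1.3501     0.4805     0.1373]
  [   0.4920     1.3616     0.3890]
  [   0.5263     0.5263     1.5789]
The output multiplier for sector j is the column-j sum of the Leontief inverse (I − A)⁻¹ = adj(I−A) / det(I−A).
Column 2 of adj(I−A): (0.2100, 0.5950, 0.2300); det(I−A) = 0.4370.
m_2 = (0.2100 + 0.5950 + 0.2300) / 0.4370 = 1.035 / 0.4370 ≈ 2.368.

m_2 = 2.368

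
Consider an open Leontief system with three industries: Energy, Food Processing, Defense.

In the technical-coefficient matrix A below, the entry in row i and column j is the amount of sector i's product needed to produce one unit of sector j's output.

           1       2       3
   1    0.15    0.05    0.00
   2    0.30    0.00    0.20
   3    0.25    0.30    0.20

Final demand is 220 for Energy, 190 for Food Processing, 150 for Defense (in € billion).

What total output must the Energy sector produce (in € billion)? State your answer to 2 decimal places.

I − A =
  [   0.85    -0.05     0.00]
  [  -0.30     1.00    -0.20]
  [  -0.25    -0.30     0.80]
Cofactors of I−A, C_ij = (−1)^(i+j)·(minor ij) (rows/columns in the sector order above):
  C_11 = (1.00)(0.80) − (-0.20)(-0.30) = 0.7400
  C_12 = −[(-0.30)(0.80) − (-0.20)(-0.25)] = 0.2900
  C_13 = (-0.30)(-0.30) − (1.00)(-0.25) = 0.3400
  C_21 = −[(-0.05)(0.80) − (0.00)(-0.30)] = 0.0400
  C_22 = (0.85)(0.80) − (0.00)(-0.25) = 0.6800
  C_23 = −[(0.85)(-0.30) − (-0.05)(-0.25)] = 0.2675
  C_31 = (-0.05)(-0.20) − (0.00)(1.00) = 0.0100
  C_32 = −[(0.85)(-0.20) − (0.00)(-0.30)] = 0.1700
  C_33 = (0.85)(1.00) − (-0.05)(-0.30) = 0.8350
det(I−A) = Σ_j (I−A)_1j·C_1j = (0.85)(0.7400) + (-0.05)(0.2900) + (0.00)(0.3400) = 0.6145
adj(I−A) = Cᵀ =
  [ 0.7400   0.0400   0.0100]
  [ 0.2900   0.6800   0.1700]
  [ 0.3400   0.2675   0.8350]
(I − A)⁻¹ = adj(I−A) / det(I−A) ≈
  [   1.2042     0.0651     0.0163]
  [   0.4719     1.1066     0.2766]
  [   0.5533     0.4353     1.3588]
x = (I − A)⁻¹ d = adj(I−A)·d / det(I−A), with det(I−A) = 0.6145:
  x_1 = (0.7400·220 + 0.0400·190 + 0.0100·150) / 0.6145 = 171.90 / 0.6145 ≈ 279.74
  x_2 = (0.2900·220 + 0.6800·190 + 0.1700·150) / 0.6145 = 218.50 / 0.6145 ≈ 355.57
  x_3 = (0.3400·220 + 0.2675·190 + 0.8350·150) / 0.6145 = 250.875 / 0.6145 ≈ 408.26

x_1 = 279.74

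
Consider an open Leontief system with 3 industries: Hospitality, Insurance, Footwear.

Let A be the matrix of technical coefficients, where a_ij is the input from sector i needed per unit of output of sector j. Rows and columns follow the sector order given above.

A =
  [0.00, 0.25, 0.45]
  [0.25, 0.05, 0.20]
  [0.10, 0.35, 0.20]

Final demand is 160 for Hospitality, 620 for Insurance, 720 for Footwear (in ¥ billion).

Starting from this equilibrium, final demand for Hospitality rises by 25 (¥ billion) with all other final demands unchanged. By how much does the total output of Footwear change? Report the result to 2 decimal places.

I − A =
  [   1.00    -0.25    -0.45]
  [  -0.25     0.95    -0.20]
  [  -0.10    -0.35     0.80]
Cofactors of I−A, C_ij = (−1)^(i+j)·(minor ij) (rows/columns in the sector order above):
  C_11 = (0.95)(0.80) − (-0.20)(-0.35) = 0.6900
  C_12 = −[(-0.25)(0.80) − (-0.20)(-0.10)] = 0.2200
  C_13 = (-0.25)(-0.35) − (0.95)(-0.10) = 0.1825
  C_21 = −[(-0.25)(0.80) − (-0.45)(-0.35)] = 0.3575
  C_22 = (1.00)(0.80) − (-0.45)(-0.10) = 0.7550
  C_23 = −[(1.00)(-0.35) − (-0.25)(-0.10)] = 0.3750
  C_31 = (-0.25)(-0.20) − (-0.45)(0.95) = 0.4775
  C_32 = −[(1.00)(-0.20) − (-0.45)(-0.25)] = 0.3125
  C_33 = (1.00)(0.95) − (-0.25)(-0.25) = 0.8875
det(I−A) = Σ_j (I−A)_1j·C_1j = (1.00)(0.6900) + (-0.25)(0.2200) + (-0.45)(0.1825) = 0.552875
adj(I−A) = Cᵀ =
  [ 0.6900   0.3575   0.4775]
  [ 0.2200   0.7550   0.3125]
  [ 0.1825   0.3750   0.8875]
(I − A)⁻¹ = adj(I−A) / det(I−A) ≈
  [   1.2480     0.6466     0.8637]
  [   0.3979     1.3656     0.5652]
  [   0.3301     0.6783     1.6052]
Δx = (I − A)⁻¹ Δd with Δd having +25 in the Hospitality component and 0 elsewhere.
So Δx_F = L_FH · (+25), where L_FH = adj(I−A)_FH / det(I−A) = 0.1825 / 0.552875.
Δx_F = 0.1825 × (+25) / 0.552875 = 4.5625 / 0.552875 ≈ 8.25.

Δx_F = 8.25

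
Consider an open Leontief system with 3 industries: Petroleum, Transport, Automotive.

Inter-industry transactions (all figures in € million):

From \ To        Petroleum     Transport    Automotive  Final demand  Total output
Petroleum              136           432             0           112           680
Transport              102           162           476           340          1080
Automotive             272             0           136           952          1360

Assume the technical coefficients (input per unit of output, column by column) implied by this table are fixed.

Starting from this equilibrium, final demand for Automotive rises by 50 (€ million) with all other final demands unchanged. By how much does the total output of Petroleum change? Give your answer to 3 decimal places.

Technical coefficients a_ij = z_ij / X_j:
  a_PP = 136/680 = 0.20, a_TP = 102/680 = 0.15, a_AP = 272/680 = 0.40
  a_PT = 432/1080 = 0.40, a_TT = 162/1080 = 0.15, a_AT = 0/1080 = 0.00
  a_PA = 0/1360 = 0.00, a_TA = 476/1360 = 0.35, a_AA = 136/1360 = 0.10
I − A =
  [   0.80    -0.40     0.00]
  [  -0.15     0.85    -0.35]
  [  -0.40     0.00     0.90]
Cofactors of I−A, C_ij = (−1)^(i+j)·(minor ij) (rows/columns in the sector order above):
  C_11 = (0.85)(0.90) − (-0.35)(0.00) = 0.7650
  C_12 = −[(-0.15)(0.90) − (-0.35)(-0.40)] = 0.2750
  C_13 = (-0.15)(0.00) − (0.85)(-0.40) = 0.3400
  C_21 = −[(-0.40)(0.90) − (0.00)(0.00)] = 0.3600
  C_22 = (0.80)(0.90) − (0.00)(-0.40) = 0.7200
  C_23 = −[(0.80)(0.00) − (-0.40)(-0.40)] = 0.1600
  C_31 = (-0.40)(-0.35) − (0.00)(0.85) = 0.1400
  C_32 = −[(0.80)(-0.35) − (0.00)(-0.15)] = 0.2800
  C_33 = (0.80)(0.85) − (-0.40)(-0.15) = 0.6200
det(I−A) = Σ_j (I−A)_1j·C_1j = (0.80)(0.7650) + (-0.40)(0.2750) + (0.00)(0.3400) = 0.5020
adj(I−A) = Cᵀ =
  [ 0.7650   0.3600   0.1400]
  [ 0.2750   0.7200   0.2800]
  [ 0.3400   0.1600   0.6200]
(I − A)⁻¹ = adj(I−A) / det(I−A) ≈
  [   1.5239     0.7171     0.2789]
  [   0.5478     1.4343     0.5578]
  [   0.6773     0.3187     1.2351]
Δx = (I − A)⁻¹ Δd with Δd having +50 in the Automotive component and 0 elsewhere.
So Δx_P = L_PA · (+50), where L_PA = adj(I−A)_PA / det(I−A) = 0.1400 / 0.5020.
Δx_P = 0.1400 × (+50) / 0.5020 = 7.00 / 0.5020 ≈ 13.944.

Δx_P = 13.944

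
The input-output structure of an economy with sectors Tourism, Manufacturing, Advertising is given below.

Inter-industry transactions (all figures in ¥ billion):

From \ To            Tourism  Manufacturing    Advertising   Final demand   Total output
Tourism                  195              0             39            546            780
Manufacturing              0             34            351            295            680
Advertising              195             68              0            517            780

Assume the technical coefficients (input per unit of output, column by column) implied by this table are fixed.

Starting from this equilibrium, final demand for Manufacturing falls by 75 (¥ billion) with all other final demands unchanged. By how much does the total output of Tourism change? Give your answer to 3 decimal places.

Δx_1 = -0.562

Technical coefficients a_ij = z_ij / X_j:
  a_11 = 195/780 = 0.25, a_21 = 0/780 = 0.00, a_31 = 195/780 = 0.25
  a_12 = 0/680 = 0.00, a_22 = 34/680 = 0.05, a_32 = 68/680 = 0.10
  a_13 = 39/780 = 0.05, a_23 = 351/780 = 0.45, a_33 = 0/780 = 0.00
I − A =
  [   0.75     0.00    -0.05]
  [   0.00     0.95    -0.45]
  [  -0.25    -0.10     1.00]
Cofactors of I−A, C_ij = (−1)^(i+j)·(minor ij) (rows/columns in the sector order above):
  C_11 = (0.95)(1.00) − (-0.45)(-0.10) = 0.9050
  C_12 = −[(0.00)(1.00) − (-0.45)(-0.25)] = 0.1125
  C_13 = (0.00)(-0.10) − (0.95)(-0.25) = 0.2375
  C_21 = −[(0.00)(1.00) − (-0.05)(-0.10)] = 0.0050
  C_22 = (0.75)(1.00) − (-0.05)(-0.25) = 0.7375
  C_23 = −[(0.75)(-0.10) − (0.00)(-0.25)] = 0.0750
  C_31 = (0.00)(-0.45) − (-0.05)(0.95) = 0.0475
  C_32 = −[(0.75)(-0.45) − (-0.05)(0.00)] = 0.3375
  C_33 = (0.75)(0.95) − (0.00)(0.00) = 0.7125
det(I−A) = Σ_j (I−A)_1j·C_1j = (0.75)(0.9050) + (0.00)(0.1125) + (-0.05)(0.2375) = 0.666875
adj(I−A) = Cᵀ =
  [ 0.9050   0.0050   0.0475]
  [ 0.1125   0.7375   0.3375]
  [ 0.2375   0.0750   0.7125]
(I − A)⁻¹ = adj(I−A) / det(I−A) ≈
  [   1.3571     0.0075     0.0712]
  [   0.1687     1.1059     0.5061]
  [   0.3561     0.1125     1.0684]
Δx = (I − A)⁻¹ Δd with Δd having -75 in the Manufacturing component and 0 elsewhere.
So Δx_1 = L_12 · (-75), where L_12 = adj(I−A)_12 / det(I−A) = 0.0050 / 0.666875.
Δx_1 = 0.0050 × (-75) / 0.666875 = -0.375 / 0.666875 ≈ -0.562.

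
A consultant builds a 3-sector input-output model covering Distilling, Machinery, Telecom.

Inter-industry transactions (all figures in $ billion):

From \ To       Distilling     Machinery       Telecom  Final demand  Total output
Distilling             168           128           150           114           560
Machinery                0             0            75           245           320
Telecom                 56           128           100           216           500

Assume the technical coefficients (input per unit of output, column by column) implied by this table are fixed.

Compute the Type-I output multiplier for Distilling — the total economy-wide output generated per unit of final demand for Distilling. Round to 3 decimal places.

Technical coefficients a_ij = z_ij / X_j:
  a_11 = 168/560 = 0.30, a_21 = 0/560 = 0.00, a_31 = 56/560 = 0.10
  a_12 = 128/320 = 0.40, a_22 = 0/320 = 0.00, a_32 = 128/320 = 0.40
  a_13 = 150/500 = 0.30, a_23 = 75/500 = 0.15, a_33 = 100/500 = 0.20
I − A =
  [   0.70    -0.40    -0.30]
  [   0.00     1.00    -0.15]
  [  -0.10    -0.40     0.80]
Cofactors of I−A, C_ij = (−1)^(i+j)·(minor ij) (rows/columns in the sector order above):
  C_11 = (1.00)(0.80) − (-0.15)(-0.40) = 0.7400
  C_12 = −[(0.00)(0.80) − (-0.15)(-0.10)] = 0.0150
  C_13 = (0.00)(-0.40) − (1.00)(-0.10) = 0.1000
  C_21 = −[(-0.40)(0.80) − (-0.30)(-0.40)] = 0.4400
  C_22 = (0.70)(0.80) − (-0.30)(-0.10) = 0.5300
  C_23 = −[(0.70)(-0.40) − (-0.40)(-0.10)] = 0.3200
  C_31 = (-0.40)(-0.15) − (-0.30)(1.00) = 0.3600
  C_32 = −[(0.70)(-0.15) − (-0.30)(0.00)] = 0.1050
  C_33 = (0.70)(1.00) − (-0.40)(0.00) = 0.7000
det(I−A) = Σ_j (I−A)_1j·C_1j = (0.70)(0.7400) + (-0.40)(0.0150) + (-0.30)(0.1000) = 0.4820
adj(I−A) = Cᵀ =
  [ 0.7400   0.4400   0.3600]
  [ 0.0150   0.5300   0.1050]
  [ 0.1000   0.3200   0.7000]
(I − A)⁻¹ = adj(I−A) / det(I−A) ≈
  [   1.5353     0.9129     0.7469]
  [   0.0311     1.0996     0.2178]
  [   0.2075     0.6639     1.4523]
The output multiplier for sector j is the column-j sum of the Leontief inverse (I − A)⁻¹ = adj(I−A) / det(I−A).
Column 1 of adj(I−A): (0.7400, 0.0150, 0.1000); det(I−A) = 0.4820.
m_1 = (0.7400 + 0.0150 + 0.1000) / 0.4820 = 0.855 / 0.4820 ≈ 1.774.

m_1 = 1.774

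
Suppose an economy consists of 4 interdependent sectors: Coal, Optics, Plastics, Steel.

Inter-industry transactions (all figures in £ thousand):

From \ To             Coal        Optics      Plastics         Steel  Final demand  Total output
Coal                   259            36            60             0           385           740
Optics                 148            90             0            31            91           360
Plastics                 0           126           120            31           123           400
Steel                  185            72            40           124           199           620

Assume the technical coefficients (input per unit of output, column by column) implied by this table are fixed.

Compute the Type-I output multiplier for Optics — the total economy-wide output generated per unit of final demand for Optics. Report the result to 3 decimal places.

m_2 = 3.271

Technical coefficients a_ij = z_ij / X_j:
  a_11 = 259/740 = 0.35, a_21 = 148/740 = 0.20, a_31 = 0/740 = 0.00, a_41 = 185/740 = 0.25
  a_12 = 36/360 = 0.10, a_22 = 90/360 = 0.25, a_32 = 126/360 = 0.35, a_42 = 72/360 = 0.20
  a_13 = 60/400 = 0.15, a_23 = 0/400 = 0.00, a_33 = 120/400 = 0.30, a_43 = 40/400 = 0.10
  a_14 = 0/620 = 0.00, a_24 = 31/620 = 0.05, a_34 = 31/620 = 0.05, a_44 = 124/620 = 0.20
I − A =
  [   0.65    -0.10    -0.15     0.00]
  [  -0.20     0.75     0.00    -0.05]
  [   0.00    -0.35     0.70    -0.05]
  [  -0.25    -0.20    -0.10     0.80]
Compute the cofactors C_ij = (−1)^(i+j)·(3×3 minor ij) of I−A; the adjugate is their transpose:
adj(I−A) = Cᵀ =
  [ 0.407500   0.099000   0.089000   0.011750]
  [ 0.119750   0.358875   0.029125   0.024250]
  [ 0.071750   0.189750   0.366250   0.034750]
  [ 0.166250   0.144375   0.080875   0.316750]
det(I−A) = Σ_j (I−A)_1j·C_1j = (0.65)(0.407500) + (-0.10)(0.119750) + (-0.15)(0.071750) + (0.00)(0.166250) = 0.2421375
(I − A)⁻¹ = adj(I−A) / det(I−A) ≈
  [   1.6829     0.4089     0.3676     0.0485]
  [   0.4946     1.4821     0.1203     0.1001]
  [   0.2963     0.7836     1.5126     0.1435]
  [   0.6866     0.5963     0.3340     1.3081]
The output multiplier for sector j is the column-j sum of the Leontief inverse (I − A)⁻¹ = adj(I−A) / det(I−A).
Column 2 of adj(I−A): (0.099000, 0.358875, 0.189750, 0.144375); det(I−A) = 0.2421375.
m_2 = (0.099000 + 0.358875 + 0.189750 + 0.144375) / 0.2421375 = 0.792 / 0.2421375 ≈ 3.271.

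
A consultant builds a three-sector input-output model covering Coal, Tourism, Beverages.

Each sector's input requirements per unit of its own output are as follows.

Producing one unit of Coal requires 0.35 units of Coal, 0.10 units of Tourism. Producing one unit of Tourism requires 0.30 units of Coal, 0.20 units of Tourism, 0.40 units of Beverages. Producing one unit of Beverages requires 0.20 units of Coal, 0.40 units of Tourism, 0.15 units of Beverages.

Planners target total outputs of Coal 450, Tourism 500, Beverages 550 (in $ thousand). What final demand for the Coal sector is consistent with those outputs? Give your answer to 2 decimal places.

d_1 = 32.50

I − A =
  [   0.65    -0.30    -0.20]
  [  -0.10     0.80    -0.40]
  [   0.00    -0.40     0.85]
d = (I − A) x:
  d_1 = (+0.65)·450 + (-0.30)·500 + (-0.20)·550 = 32.50
  d_2 = (-0.10)·450 + (+0.80)·500 + (-0.40)·550 = 135.00
  d_3 = (+0.00)·450 + (-0.40)·500 + (+0.85)·550 = 267.50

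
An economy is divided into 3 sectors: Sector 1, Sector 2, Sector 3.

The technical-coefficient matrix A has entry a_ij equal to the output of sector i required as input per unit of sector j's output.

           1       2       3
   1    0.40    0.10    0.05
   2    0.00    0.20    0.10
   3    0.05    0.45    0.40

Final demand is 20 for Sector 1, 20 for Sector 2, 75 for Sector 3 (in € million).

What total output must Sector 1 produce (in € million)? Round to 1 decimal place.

x_1 = 54.5

I − A =
  [   0.60    -0.10    -0.05]
  [   0.00     0.80    -0.10]
  [  -0.05    -0.45     0.60]
Cofactors of I−A, C_ij = (−1)^(i+j)·(minor ij) (rows/columns in the sector order above):
  C_11 = (0.80)(0.60) − (-0.10)(-0.45) = 0.4350
  C_12 = −[(0.00)(0.60) − (-0.10)(-0.05)] = 0.0050
  C_13 = (0.00)(-0.45) − (0.80)(-0.05) = 0.0400
  C_21 = −[(-0.10)(0.60) − (-0.05)(-0.45)] = 0.0825
  C_22 = (0.60)(0.60) − (-0.05)(-0.05) = 0.3575
  C_23 = −[(0.60)(-0.45) − (-0.10)(-0.05)] = 0.2750
  C_31 = (-0.10)(-0.10) − (-0.05)(0.80) = 0.0500
  C_32 = −[(0.60)(-0.10) − (-0.05)(0.00)] = 0.0600
  C_33 = (0.60)(0.80) − (-0.10)(0.00) = 0.4800
det(I−A) = Σ_j (I−A)_1j·C_1j = (0.60)(0.4350) + (-0.10)(0.0050) + (-0.05)(0.0400) = 0.2585
adj(I−A) = Cᵀ =
  [ 0.4350   0.0825   0.0500]
  [ 0.0050   0.3575   0.0600]
  [ 0.0400   0.2750   0.4800]
(I − A)⁻¹ = adj(I−A) / det(I−A) ≈
  [   1.6828     0.3191     0.1934]
  [   0.0193     1.3830     0.2321]
  [   0.1547     1.0638     1.8569]
x = (I − A)⁻¹ d = adj(I−A)·d / det(I−A), with det(I−A) = 0.2585:
  x_1 = (0.4350·20 + 0.0825·20 + 0.0500·75) / 0.2585 = 14.10 / 0.2585 ≈ 54.5
  x_2 = (0.0050·20 + 0.3575·20 + 0.0600·75) / 0.2585 = 11.75 / 0.2585 ≈ 45.5
  x_3 = (0.0400·20 + 0.2750·20 + 0.4800·75) / 0.2585 = 42.30 / 0.2585 ≈ 163.6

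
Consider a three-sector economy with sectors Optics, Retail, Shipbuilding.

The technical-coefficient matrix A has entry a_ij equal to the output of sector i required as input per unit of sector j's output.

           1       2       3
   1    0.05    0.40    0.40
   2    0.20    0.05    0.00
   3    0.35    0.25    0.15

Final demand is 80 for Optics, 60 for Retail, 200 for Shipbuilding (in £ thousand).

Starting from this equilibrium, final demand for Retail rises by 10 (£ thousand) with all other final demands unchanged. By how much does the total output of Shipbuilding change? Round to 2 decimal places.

I − A =
  [   0.95    -0.40    -0.40]
  [  -0.20     0.95     0.00]
  [  -0.35    -0.25     0.85]
Cofactors of I−A, C_ij = (−1)^(i+j)·(minor ij) (rows/columns in the sector order above):
  C_11 = (0.95)(0.85) − (0.00)(-0.25) = 0.8075
  C_12 = −[(-0.20)(0.85) − (0.00)(-0.35)] = 0.1700
  C_13 = (-0.20)(-0.25) − (0.95)(-0.35) = 0.3825
  C_21 = −[(-0.40)(0.85) − (-0.40)(-0.25)] = 0.4400
  C_22 = (0.95)(0.85) − (-0.40)(-0.35) = 0.6675
  C_23 = −[(0.95)(-0.25) − (-0.40)(-0.35)] = 0.3775
  C_31 = (-0.40)(0.00) − (-0.40)(0.95) = 0.3800
  C_32 = −[(0.95)(0.00) − (-0.40)(-0.20)] = 0.0800
  C_33 = (0.95)(0.95) − (-0.40)(-0.20) = 0.8225
det(I−A) = Σ_j (I−A)_1j·C_1j = (0.95)(0.8075) + (-0.40)(0.1700) + (-0.40)(0.3825) = 0.546125
adj(I−A) = Cᵀ =
  [ 0.8075   0.4400   0.3800]
  [ 0.1700   0.6675   0.0800]
  [ 0.3825   0.3775   0.8225]
(I − A)⁻¹ = adj(I−A) / det(I−A) ≈
  [   1.4786     0.8057     0.6958]
  [   0.3113     1.2222     0.1465]
  [   0.7004     0.6912     1.5061]
Δx = (I − A)⁻¹ Δd with Δd having +10 in the Retail component and 0 elsewhere.
So Δx_3 = L_32 · (+10), where L_32 = adj(I−A)_32 / det(I−A) = 0.3775 / 0.546125.
Δx_3 = 0.3775 × (+10) / 0.546125 = 3.775 / 0.546125 ≈ 6.91.

Δx_3 = 6.91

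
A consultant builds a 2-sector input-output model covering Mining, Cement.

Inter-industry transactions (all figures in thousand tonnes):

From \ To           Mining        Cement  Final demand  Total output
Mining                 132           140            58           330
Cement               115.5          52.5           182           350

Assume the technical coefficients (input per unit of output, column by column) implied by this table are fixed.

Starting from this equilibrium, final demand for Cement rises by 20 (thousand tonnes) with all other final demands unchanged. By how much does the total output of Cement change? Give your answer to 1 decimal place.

Technical coefficients a_ij = z_ij / X_j:
  a_11 = 132/330 = 0.40, a_21 = 115.5/330 = 0.35
  a_12 = 140/350 = 0.40, a_22 = 52.5/350 = 0.15
I − A =
  [   0.60    -0.40]
  [  -0.35     0.85]
det(I−A) = (0.60)(0.85) − (-0.40)(-0.35) = 0.3700
adj(I−A) = [[0.85, 0.40], [0.35, 0.60]]
(I − A)⁻¹ = adj(I−A) / det(I−A) ≈
  [   2.2973     1.0811]
  [   0.9459     1.6216]
Δx = (I − A)⁻¹ Δd with Δd having +20 in the Cement component and 0 elsewhere.
So Δx_2 = L_22 · (+20), where L_22 = adj(I−A)_22 / det(I−A) = 0.60 / 0.3700.
Δx_2 = 0.60 × (+20) / 0.3700 = 12.00 / 0.3700 ≈ 32.4.

Δx_2 = 32.4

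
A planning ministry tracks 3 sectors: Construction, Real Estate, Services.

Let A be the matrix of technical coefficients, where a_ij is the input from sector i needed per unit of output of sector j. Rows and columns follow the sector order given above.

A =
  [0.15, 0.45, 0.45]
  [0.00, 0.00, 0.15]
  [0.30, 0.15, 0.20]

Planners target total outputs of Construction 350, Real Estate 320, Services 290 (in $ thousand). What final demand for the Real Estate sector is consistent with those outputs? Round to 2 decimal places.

I − A =
  [   0.85    -0.45    -0.45]
  [   0.00     1.00    -0.15]
  [  -0.30    -0.15     0.80]
d = (I − A) x:
  d_C = (+0.85)·350 + (-0.45)·320 + (-0.45)·290 = 23.00
  d_R = (+0.00)·350 + (+1.00)·320 + (-0.15)·290 = 276.50
  d_S = (-0.30)·350 + (-0.15)·320 + (+0.80)·290 = 79.00

d_R = 276.50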